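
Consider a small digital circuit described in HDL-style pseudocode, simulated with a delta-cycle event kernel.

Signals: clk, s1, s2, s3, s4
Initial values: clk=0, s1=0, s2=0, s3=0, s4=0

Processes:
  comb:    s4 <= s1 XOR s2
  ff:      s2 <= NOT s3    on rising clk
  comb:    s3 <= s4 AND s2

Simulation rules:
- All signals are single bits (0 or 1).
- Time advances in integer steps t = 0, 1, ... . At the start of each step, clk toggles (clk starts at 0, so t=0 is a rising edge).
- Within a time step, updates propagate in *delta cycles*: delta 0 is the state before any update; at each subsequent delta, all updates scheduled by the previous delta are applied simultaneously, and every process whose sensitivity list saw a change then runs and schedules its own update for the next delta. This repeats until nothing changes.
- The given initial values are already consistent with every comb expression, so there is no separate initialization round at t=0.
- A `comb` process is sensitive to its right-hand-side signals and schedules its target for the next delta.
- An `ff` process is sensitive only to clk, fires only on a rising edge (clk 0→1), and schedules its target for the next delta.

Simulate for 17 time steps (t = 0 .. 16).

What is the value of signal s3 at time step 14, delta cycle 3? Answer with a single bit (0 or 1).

t=0 Δ0: s4=0 s3=0 s1=0 clk=0 s2=0
  Δ1: clk:0→1
  Δ2: s2:0→1
  Δ3: s4:0→1
  Δ4: s3:0→1
  (4Δ to stable)
t=1 Δ0: s4=1 s3=1 s1=0 clk=1 s2=1
  Δ1: clk:1→0
  (1Δ to stable)
t=2 Δ0: s4=1 s3=1 s1=0 clk=0 s2=1
  Δ1: clk:0→1
  Δ2: s2:1→0
  Δ3: s4:1→0, s3:1→0
  (3Δ to stable)
t=3 Δ0: s4=0 s3=0 s1=0 clk=1 s2=0
  Δ1: clk:1→0
  (1Δ to stable)
t=4 Δ0: s4=0 s3=0 s1=0 clk=0 s2=0
  Δ1: clk:0→1
  Δ2: s2:0→1
  Δ3: s4:0→1
  Δ4: s3:0→1
  (4Δ to stable)
t=5 Δ0: s4=1 s3=1 s1=0 clk=1 s2=1
  Δ1: clk:1→0
  (1Δ to stable)
t=6 Δ0: s4=1 s3=1 s1=0 clk=0 s2=1
  Δ1: clk:0→1
  Δ2: s2:1→0
  Δ3: s4:1→0, s3:1→0
  (3Δ to stable)
t=7 Δ0: s4=0 s3=0 s1=0 clk=1 s2=0
  Δ1: clk:1→0
  (1Δ to stable)
t=8 Δ0: s4=0 s3=0 s1=0 clk=0 s2=0
  Δ1: clk:0→1
  Δ2: s2:0→1
  Δ3: s4:0→1
  Δ4: s3:0→1
  (4Δ to stable)
t=9 Δ0: s4=1 s3=1 s1=0 clk=1 s2=1
  Δ1: clk:1→0
  (1Δ to stable)
t=10 Δ0: s4=1 s3=1 s1=0 clk=0 s2=1
  Δ1: clk:0→1
  Δ2: s2:1→0
  Δ3: s4:1→0, s3:1→0
  (3Δ to stable)
t=11 Δ0: s4=0 s3=0 s1=0 clk=1 s2=0
  Δ1: clk:1→0
  (1Δ to stable)
t=12 Δ0: s4=0 s3=0 s1=0 clk=0 s2=0
  Δ1: clk:0→1
  Δ2: s2:0→1
  Δ3: s4:0→1
  Δ4: s3:0→1
  (4Δ to stable)
t=13 Δ0: s4=1 s3=1 s1=0 clk=1 s2=1
  Δ1: clk:1→0
  (1Δ to stable)
t=14 Δ0: s4=1 s3=1 s1=0 clk=0 s2=1
  Δ1: clk:0→1
  Δ2: s2:1→0
  Δ3: s4:1→0, s3:1→0
  (3Δ to stable)
t=15 Δ0: s4=0 s3=0 s1=0 clk=1 s2=0
  Δ1: clk:1→0
  (1Δ to stable)
t=16 Δ0: s4=0 s3=0 s1=0 clk=0 s2=0
  Δ1: clk:0→1
  Δ2: s2:0→1
  Δ3: s4:0→1
  Δ4: s3:0→1
  (4Δ to stable)

0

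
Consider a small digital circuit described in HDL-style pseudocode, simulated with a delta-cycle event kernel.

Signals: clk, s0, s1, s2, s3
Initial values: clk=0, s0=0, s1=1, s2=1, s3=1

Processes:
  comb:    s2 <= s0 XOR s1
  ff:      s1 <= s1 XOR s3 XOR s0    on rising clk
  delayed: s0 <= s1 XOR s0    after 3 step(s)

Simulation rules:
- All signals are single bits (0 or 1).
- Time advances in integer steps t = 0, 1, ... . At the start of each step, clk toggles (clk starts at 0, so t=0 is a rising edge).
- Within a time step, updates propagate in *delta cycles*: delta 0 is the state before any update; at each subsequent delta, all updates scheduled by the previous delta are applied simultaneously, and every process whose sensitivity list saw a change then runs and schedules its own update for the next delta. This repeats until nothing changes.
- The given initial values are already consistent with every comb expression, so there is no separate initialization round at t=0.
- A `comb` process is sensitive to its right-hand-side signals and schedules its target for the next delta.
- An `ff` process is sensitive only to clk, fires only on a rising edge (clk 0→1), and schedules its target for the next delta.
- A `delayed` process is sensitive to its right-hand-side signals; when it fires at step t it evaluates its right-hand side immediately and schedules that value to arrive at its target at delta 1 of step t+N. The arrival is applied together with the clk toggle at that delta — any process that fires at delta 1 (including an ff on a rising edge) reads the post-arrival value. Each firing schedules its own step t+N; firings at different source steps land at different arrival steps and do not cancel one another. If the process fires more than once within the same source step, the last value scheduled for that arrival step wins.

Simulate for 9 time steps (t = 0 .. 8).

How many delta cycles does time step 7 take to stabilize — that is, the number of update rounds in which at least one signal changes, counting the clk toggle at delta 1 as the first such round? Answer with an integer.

t=0 Δ0: clk=0 s1=1 s3=1 s0=0 s2=1
  Δ1: clk:0→1
  Δ2: s1:1→0
  Δ3: s2:1→0
  (3Δ to stable)
t=1 Δ0: clk=1 s1=0 s3=1 s0=0 s2=0
  Δ1: clk:1→0
  (1Δ to stable)
t=2 Δ0: clk=0 s1=0 s3=1 s0=0 s2=0
  Δ1: clk:0→1
  Δ2: s1:0→1
  Δ3: s2:0→1
  (3Δ to stable)
t=3 Δ0: clk=1 s1=1 s3=1 s0=0 s2=1
  Δ1: clk:1→0
  (1Δ to stable)
t=4 Δ0: clk=0 s1=1 s3=1 s0=0 s2=1
  Δ1: clk:0→1
  Δ2: s1:1→0
  Δ3: s2:1→0
  (3Δ to stable)
t=5 Δ0: clk=1 s1=0 s3=1 s0=0 s2=0
  Δ1: clk:1→0, s0:0→1
  Δ2: s2:0→1
  (2Δ to stable)
t=6 Δ0: clk=0 s1=0 s3=1 s0=1 s2=1
  Δ1: clk:0→1
  (1Δ to stable)
t=7 Δ0: clk=1 s1=0 s3=1 s0=1 s2=1
  Δ1: clk:1→0, s0:1→0
  Δ2: s2:1→0
  (2Δ to stable)
t=8 Δ0: clk=0 s1=0 s3=1 s0=0 s2=0
  Δ1: clk:0→1, s0:0→1
  Δ2: s2:0→1
  (2Δ to stable)

2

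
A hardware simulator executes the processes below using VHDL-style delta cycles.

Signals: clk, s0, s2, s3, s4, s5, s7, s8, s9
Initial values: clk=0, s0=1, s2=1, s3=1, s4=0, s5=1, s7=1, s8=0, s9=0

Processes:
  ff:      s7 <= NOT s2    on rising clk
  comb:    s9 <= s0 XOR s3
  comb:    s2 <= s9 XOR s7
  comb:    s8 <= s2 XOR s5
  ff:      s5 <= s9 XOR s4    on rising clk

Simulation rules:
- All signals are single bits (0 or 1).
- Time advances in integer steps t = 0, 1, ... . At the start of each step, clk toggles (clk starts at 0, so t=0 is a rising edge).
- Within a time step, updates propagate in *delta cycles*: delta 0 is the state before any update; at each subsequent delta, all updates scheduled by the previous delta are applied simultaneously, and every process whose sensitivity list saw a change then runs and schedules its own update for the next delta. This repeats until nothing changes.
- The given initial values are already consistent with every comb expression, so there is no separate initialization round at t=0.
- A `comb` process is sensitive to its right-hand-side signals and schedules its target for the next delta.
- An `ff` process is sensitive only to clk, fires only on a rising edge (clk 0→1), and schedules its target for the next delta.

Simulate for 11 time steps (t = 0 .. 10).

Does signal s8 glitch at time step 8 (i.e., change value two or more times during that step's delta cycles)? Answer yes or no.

t=0 Δ0: s3=1 s4=0 s7=1 clk=0 s9=0 s2=1 s0=1 s8=0 s5=1
  Δ1: clk:0→1
  Δ2: s7:1→0, s5:1→0
  Δ3: s2:1→0, s8:0→1
  Δ4: s8:1→0
  (4Δ to stable)
t=1 Δ0: s3=1 s4=0 s7=0 clk=1 s9=0 s2=0 s0=1 s8=0 s5=0
  Δ1: clk:1→0
  (1Δ to stable)
t=2 Δ0: s3=1 s4=0 s7=0 clk=0 s9=0 s2=0 s0=1 s8=0 s5=0
  Δ1: clk:0→1
  Δ2: s7:0→1
  Δ3: s2:0→1
  Δ4: s8:0→1
  (4Δ to stable)
t=3 Δ0: s3=1 s4=0 s7=1 clk=1 s9=0 s2=1 s0=1 s8=1 s5=0
  Δ1: clk:1→0
  (1Δ to stable)
t=4 Δ0: s3=1 s4=0 s7=1 clk=0 s9=0 s2=1 s0=1 s8=1 s5=0
  Δ1: clk:0→1
  Δ2: s7:1→0
  Δ3: s2:1→0
  Δ4: s8:1→0
  (4Δ to stable)
t=5 Δ0: s3=1 s4=0 s7=0 clk=1 s9=0 s2=0 s0=1 s8=0 s5=0
  Δ1: clk:1→0
  (1Δ to stable)
t=6 Δ0: s3=1 s4=0 s7=0 clk=0 s9=0 s2=0 s0=1 s8=0 s5=0
  Δ1: clk:0→1
  Δ2: s7:0→1
  Δ3: s2:0→1
  Δ4: s8:0→1
  (4Δ to stable)
t=7 Δ0: s3=1 s4=0 s7=1 clk=1 s9=0 s2=1 s0=1 s8=1 s5=0
  Δ1: clk:1→0
  (1Δ to stable)
t=8 Δ0: s3=1 s4=0 s7=1 clk=0 s9=0 s2=1 s0=1 s8=1 s5=0
  Δ1: clk:0→1
  Δ2: s7:1→0
  Δ3: s2:1→0
  Δ4: s8:1→0
  (4Δ to stable)
t=9 Δ0: s3=1 s4=0 s7=0 clk=1 s9=0 s2=0 s0=1 s8=0 s5=0
  Δ1: clk:1→0
  (1Δ to stable)
t=10 Δ0: s3=1 s4=0 s7=0 clk=0 s9=0 s2=0 s0=1 s8=0 s5=0
  Δ1: clk:0→1
  Δ2: s7:0→1
  Δ3: s2:0→1
  Δ4: s8:0→1
  (4Δ to stable)

no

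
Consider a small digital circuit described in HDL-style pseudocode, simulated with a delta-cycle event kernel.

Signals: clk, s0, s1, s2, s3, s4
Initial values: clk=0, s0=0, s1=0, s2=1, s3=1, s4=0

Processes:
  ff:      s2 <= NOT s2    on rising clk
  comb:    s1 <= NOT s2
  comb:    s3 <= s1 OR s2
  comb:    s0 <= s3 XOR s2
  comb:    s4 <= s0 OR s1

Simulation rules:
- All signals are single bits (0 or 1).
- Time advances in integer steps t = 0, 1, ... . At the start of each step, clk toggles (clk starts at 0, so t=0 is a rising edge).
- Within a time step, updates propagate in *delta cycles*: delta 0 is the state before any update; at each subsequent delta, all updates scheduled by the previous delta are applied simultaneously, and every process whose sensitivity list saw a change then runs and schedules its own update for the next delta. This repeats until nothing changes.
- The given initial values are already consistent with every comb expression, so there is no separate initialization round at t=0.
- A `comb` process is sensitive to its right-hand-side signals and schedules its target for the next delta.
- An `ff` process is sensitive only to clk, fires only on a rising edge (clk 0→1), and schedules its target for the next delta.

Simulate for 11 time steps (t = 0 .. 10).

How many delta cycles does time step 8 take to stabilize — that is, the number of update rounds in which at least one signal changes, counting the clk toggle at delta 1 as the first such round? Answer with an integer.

5

t0.Δ0 s1=0 clk=0 s2=1 s0=0 s4=0 s3=1
t0.Δ1 s1=0 clk=1 s2=1 s0=0 s4=0 s3=1
t0.Δ2 s1=0 clk=1 s2=0 s0=0 s4=0 s3=1
t0.Δ3 s1=1 clk=1 s2=0 s0=1 s4=0 s3=0
t0.Δ4 s1=1 clk=1 s2=0 s0=0 s4=1 s3=1
t0.Δ5 s1=1 clk=1 s2=0 s0=1 s4=1 s3=1
t1.Δ0 s1=1 clk=1 s2=0 s0=1 s4=1 s3=1
t1.Δ1 s1=1 clk=0 s2=0 s0=1 s4=1 s3=1
t2.Δ0 s1=1 clk=0 s2=0 s0=1 s4=1 s3=1
t2.Δ1 s1=1 clk=1 s2=0 s0=1 s4=1 s3=1
t2.Δ2 s1=1 clk=1 s2=1 s0=1 s4=1 s3=1
t2.Δ3 s1=0 clk=1 s2=1 s0=0 s4=1 s3=1
t2.Δ4 s1=0 clk=1 s2=1 s0=0 s4=0 s3=1
t3.Δ0 s1=0 clk=1 s2=1 s0=0 s4=0 s3=1
t3.Δ1 s1=0 clk=0 s2=1 s0=0 s4=0 s3=1
t4.Δ0 s1=0 clk=0 s2=1 s0=0 s4=0 s3=1
t4.Δ1 s1=0 clk=1 s2=1 s0=0 s4=0 s3=1
t4.Δ2 s1=0 clk=1 s2=0 s0=0 s4=0 s3=1
t4.Δ3 s1=1 clk=1 s2=0 s0=1 s4=0 s3=0
t4.Δ4 s1=1 clk=1 s2=0 s0=0 s4=1 s3=1
t4.Δ5 s1=1 clk=1 s2=0 s0=1 s4=1 s3=1
t5.Δ0 s1=1 clk=1 s2=0 s0=1 s4=1 s3=1
t5.Δ1 s1=1 clk=0 s2=0 s0=1 s4=1 s3=1
t6.Δ0 s1=1 clk=0 s2=0 s0=1 s4=1 s3=1
t6.Δ1 s1=1 clk=1 s2=0 s0=1 s4=1 s3=1
t6.Δ2 s1=1 clk=1 s2=1 s0=1 s4=1 s3=1
t6.Δ3 s1=0 clk=1 s2=1 s0=0 s4=1 s3=1
t6.Δ4 s1=0 clk=1 s2=1 s0=0 s4=0 s3=1
t7.Δ0 s1=0 clk=1 s2=1 s0=0 s4=0 s3=1
t7.Δ1 s1=0 clk=0 s2=1 s0=0 s4=0 s3=1
t8.Δ0 s1=0 clk=0 s2=1 s0=0 s4=0 s3=1
t8.Δ1 s1=0 clk=1 s2=1 s0=0 s4=0 s3=1
t8.Δ2 s1=0 clk=1 s2=0 s0=0 s4=0 s3=1
t8.Δ3 s1=1 clk=1 s2=0 s0=1 s4=0 s3=0
t8.Δ4 s1=1 clk=1 s2=0 s0=0 s4=1 s3=1
t8.Δ5 s1=1 clk=1 s2=0 s0=1 s4=1 s3=1
t9.Δ0 s1=1 clk=1 s2=0 s0=1 s4=1 s3=1
t9.Δ1 s1=1 clk=0 s2=0 s0=1 s4=1 s3=1
t10.Δ0 s1=1 clk=0 s2=0 s0=1 s4=1 s3=1
t10.Δ1 s1=1 clk=1 s2=0 s0=1 s4=1 s3=1
t10.Δ2 s1=1 clk=1 s2=1 s0=1 s4=1 s3=1
t10.Δ3 s1=0 clk=1 s2=1 s0=0 s4=1 s3=1
t10.Δ4 s1=0 clk=1 s2=1 s0=0 s4=0 s3=1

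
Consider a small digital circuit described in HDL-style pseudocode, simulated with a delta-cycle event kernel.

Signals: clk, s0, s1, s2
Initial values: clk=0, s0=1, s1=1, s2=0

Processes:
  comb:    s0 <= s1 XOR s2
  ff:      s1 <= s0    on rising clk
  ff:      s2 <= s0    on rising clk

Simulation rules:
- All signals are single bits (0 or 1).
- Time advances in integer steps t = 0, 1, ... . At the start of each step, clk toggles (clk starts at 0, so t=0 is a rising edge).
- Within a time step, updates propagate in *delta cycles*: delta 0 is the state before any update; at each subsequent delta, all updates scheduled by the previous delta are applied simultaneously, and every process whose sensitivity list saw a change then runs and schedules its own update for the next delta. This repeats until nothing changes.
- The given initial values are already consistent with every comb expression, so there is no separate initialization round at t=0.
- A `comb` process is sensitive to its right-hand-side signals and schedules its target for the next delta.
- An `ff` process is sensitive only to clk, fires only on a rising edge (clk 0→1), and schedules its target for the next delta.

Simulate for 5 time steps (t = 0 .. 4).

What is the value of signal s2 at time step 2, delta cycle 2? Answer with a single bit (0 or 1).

t0.Δ0 s0=1 s2=0 clk=0 s1=1
t0.Δ1 s0=1 s2=0 clk=1 s1=1
t0.Δ2 s0=1 s2=1 clk=1 s1=1
t0.Δ3 s0=0 s2=1 clk=1 s1=1
t1.Δ0 s0=0 s2=1 clk=1 s1=1
t1.Δ1 s0=0 s2=1 clk=0 s1=1
t2.Δ0 s0=0 s2=1 clk=0 s1=1
t2.Δ1 s0=0 s2=1 clk=1 s1=1
t2.Δ2 s0=0 s2=0 clk=1 s1=0
t3.Δ0 s0=0 s2=0 clk=1 s1=0
t3.Δ1 s0=0 s2=0 clk=0 s1=0
t4.Δ0 s0=0 s2=0 clk=0 s1=0
t4.Δ1 s0=0 s2=0 clk=1 s1=0

0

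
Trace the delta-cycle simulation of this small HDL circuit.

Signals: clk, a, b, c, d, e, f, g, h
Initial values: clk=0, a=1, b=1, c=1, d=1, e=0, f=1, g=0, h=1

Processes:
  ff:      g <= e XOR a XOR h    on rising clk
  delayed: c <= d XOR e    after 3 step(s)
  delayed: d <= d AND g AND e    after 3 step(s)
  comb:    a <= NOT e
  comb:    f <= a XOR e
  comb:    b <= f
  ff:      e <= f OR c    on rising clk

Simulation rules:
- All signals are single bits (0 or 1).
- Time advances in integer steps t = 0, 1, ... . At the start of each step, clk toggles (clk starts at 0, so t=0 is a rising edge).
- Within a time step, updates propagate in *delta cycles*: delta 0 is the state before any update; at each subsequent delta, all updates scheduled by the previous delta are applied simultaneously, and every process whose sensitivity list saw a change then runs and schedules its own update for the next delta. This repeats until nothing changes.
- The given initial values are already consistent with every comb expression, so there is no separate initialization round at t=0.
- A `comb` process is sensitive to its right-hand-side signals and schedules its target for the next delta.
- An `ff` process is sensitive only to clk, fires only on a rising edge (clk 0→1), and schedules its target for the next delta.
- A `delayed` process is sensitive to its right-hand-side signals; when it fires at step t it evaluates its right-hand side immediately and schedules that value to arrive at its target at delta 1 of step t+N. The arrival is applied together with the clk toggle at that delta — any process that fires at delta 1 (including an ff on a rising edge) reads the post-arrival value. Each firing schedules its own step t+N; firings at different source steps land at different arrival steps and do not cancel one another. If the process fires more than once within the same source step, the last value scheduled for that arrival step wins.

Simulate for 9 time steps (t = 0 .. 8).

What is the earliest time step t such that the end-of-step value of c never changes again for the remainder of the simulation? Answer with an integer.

6

t=0 Δ0: a=1 clk=0 e=0 d=1 h=1 g=0 b=1 f=1 c=1
  Δ1: clk:0→1
  Δ2: e:0→1
  Δ3: a:1→0, f:1→0
  Δ4: b:1→0, f:0→1
  Δ5: b:0→1
  (5Δ to stable)
t=1 Δ0: a=0 clk=1 e=1 d=1 h=1 g=0 b=1 f=1 c=1
  Δ1: clk:1→0
  (1Δ to stable)
t=2 Δ0: a=0 clk=0 e=1 d=1 h=1 g=0 b=1 f=1 c=1
  Δ1: clk:0→1
  (1Δ to stable)
t=3 Δ0: a=0 clk=1 e=1 d=1 h=1 g=0 b=1 f=1 c=1
  Δ1: clk:1→0, d:1→0, c:1→0
  (1Δ to stable)
t=4 Δ0: a=0 clk=0 e=1 d=0 h=1 g=0 b=1 f=1 c=0
  Δ1: clk:0→1
  (1Δ to stable)
t=5 Δ0: a=0 clk=1 e=1 d=0 h=1 g=0 b=1 f=1 c=0
  Δ1: clk:1→0
  (1Δ to stable)
t=6 Δ0: a=0 clk=0 e=1 d=0 h=1 g=0 b=1 f=1 c=0
  Δ1: clk:0→1, c:0→1
  (1Δ to stable)
t=7 Δ0: a=0 clk=1 e=1 d=0 h=1 g=0 b=1 f=1 c=1
  Δ1: clk:1→0
  (1Δ to stable)
t=8 Δ0: a=0 clk=0 e=1 d=0 h=1 g=0 b=1 f=1 c=1
  Δ1: clk:0→1
  (1Δ to stable)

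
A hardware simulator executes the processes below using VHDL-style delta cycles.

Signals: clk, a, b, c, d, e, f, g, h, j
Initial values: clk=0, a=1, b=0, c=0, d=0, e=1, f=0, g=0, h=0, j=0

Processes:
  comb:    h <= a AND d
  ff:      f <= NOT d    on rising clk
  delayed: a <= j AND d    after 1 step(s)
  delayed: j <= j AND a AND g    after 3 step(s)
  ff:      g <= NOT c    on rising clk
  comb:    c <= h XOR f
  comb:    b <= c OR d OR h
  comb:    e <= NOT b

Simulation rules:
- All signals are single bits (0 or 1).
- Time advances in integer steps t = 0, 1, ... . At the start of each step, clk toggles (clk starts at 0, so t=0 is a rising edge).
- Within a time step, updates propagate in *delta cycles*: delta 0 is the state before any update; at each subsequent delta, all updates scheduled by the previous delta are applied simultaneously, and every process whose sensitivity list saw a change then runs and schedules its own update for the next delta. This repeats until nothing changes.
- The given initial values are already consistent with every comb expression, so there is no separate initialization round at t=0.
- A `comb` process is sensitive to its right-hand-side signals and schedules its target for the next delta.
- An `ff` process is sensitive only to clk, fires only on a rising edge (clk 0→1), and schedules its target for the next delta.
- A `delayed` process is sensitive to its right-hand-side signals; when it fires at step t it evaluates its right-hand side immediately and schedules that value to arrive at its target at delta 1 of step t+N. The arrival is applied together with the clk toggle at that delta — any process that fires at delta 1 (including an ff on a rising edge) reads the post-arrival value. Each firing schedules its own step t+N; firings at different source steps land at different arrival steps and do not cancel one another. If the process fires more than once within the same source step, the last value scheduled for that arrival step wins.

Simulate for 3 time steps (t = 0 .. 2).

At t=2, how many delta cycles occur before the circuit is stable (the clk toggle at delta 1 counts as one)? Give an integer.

t0.Δ0 f=0 d=0 c=0 a=1 e=1 b=0 clk=0 g=0 j=0 h=0
t0.Δ1 f=0 d=0 c=0 a=1 e=1 b=0 clk=1 g=0 j=0 h=0
t0.Δ2 f=1 d=0 c=0 a=1 e=1 b=0 clk=1 g=1 j=0 h=0
t0.Δ3 f=1 d=0 c=1 a=1 e=1 b=0 clk=1 g=1 j=0 h=0
t0.Δ4 f=1 d=0 c=1 a=1 e=1 b=1 clk=1 g=1 j=0 h=0
t0.Δ5 f=1 d=0 c=1 a=1 e=0 b=1 clk=1 g=1 j=0 h=0
t1.Δ0 f=1 d=0 c=1 a=1 e=0 b=1 clk=1 g=1 j=0 h=0
t1.Δ1 f=1 d=0 c=1 a=1 e=0 b=1 clk=0 g=1 j=0 h=0
t2.Δ0 f=1 d=0 c=1 a=1 e=0 b=1 clk=0 g=1 j=0 h=0
t2.Δ1 f=1 d=0 c=1 a=1 e=0 b=1 clk=1 g=1 j=0 h=0
t2.Δ2 f=1 d=0 c=1 a=1 e=0 b=1 clk=1 g=0 j=0 h=0

2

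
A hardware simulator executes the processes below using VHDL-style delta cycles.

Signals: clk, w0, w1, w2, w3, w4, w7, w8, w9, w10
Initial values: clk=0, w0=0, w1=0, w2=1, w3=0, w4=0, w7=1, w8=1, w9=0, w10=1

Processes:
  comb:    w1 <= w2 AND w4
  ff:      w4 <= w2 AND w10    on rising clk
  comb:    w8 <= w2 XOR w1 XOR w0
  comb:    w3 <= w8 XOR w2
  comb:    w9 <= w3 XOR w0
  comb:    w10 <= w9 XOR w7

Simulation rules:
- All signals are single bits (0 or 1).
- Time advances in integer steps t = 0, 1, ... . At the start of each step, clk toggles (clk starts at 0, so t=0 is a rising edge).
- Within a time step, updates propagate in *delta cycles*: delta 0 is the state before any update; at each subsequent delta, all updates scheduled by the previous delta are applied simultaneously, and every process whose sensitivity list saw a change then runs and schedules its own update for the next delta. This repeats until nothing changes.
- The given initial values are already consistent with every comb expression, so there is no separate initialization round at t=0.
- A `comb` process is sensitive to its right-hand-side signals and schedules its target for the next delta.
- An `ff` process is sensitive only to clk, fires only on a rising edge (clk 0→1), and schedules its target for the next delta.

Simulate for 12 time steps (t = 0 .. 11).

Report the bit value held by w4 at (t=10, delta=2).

t=0 Δ0: clk=0 w2=1 w0=0 w9=0 w3=0 w10=1 w1=0 w8=1 w7=1 w4=0
  Δ1: clk:0→1
  Δ2: w4:0→1
  Δ3: w1:0→1
  Δ4: w8:1→0
  Δ5: w3:0→1
  Δ6: w9:0→1
  Δ7: w10:1→0
  (7Δ to stable)
t=1 Δ0: clk=1 w2=1 w0=0 w9=1 w3=1 w10=0 w1=1 w8=0 w7=1 w4=1
  Δ1: clk:1→0
  (1Δ to stable)
t=2 Δ0: clk=0 w2=1 w0=0 w9=1 w3=1 w10=0 w1=1 w8=0 w7=1 w4=1
  Δ1: clk:0→1
  Δ2: w4:1→0
  Δ3: w1:1→0
  Δ4: w8:0→1
  Δ5: w3:1→0
  Δ6: w9:1→0
  Δ7: w10:0→1
  (7Δ to stable)
t=3 Δ0: clk=1 w2=1 w0=0 w9=0 w3=0 w10=1 w1=0 w8=1 w7=1 w4=0
  Δ1: clk:1→0
  (1Δ to stable)
t=4 Δ0: clk=0 w2=1 w0=0 w9=0 w3=0 w10=1 w1=0 w8=1 w7=1 w4=0
  Δ1: clk:0→1
  Δ2: w4:0→1
  Δ3: w1:0→1
  Δ4: w8:1→0
  Δ5: w3:0→1
  Δ6: w9:0→1
  Δ7: w10:1→0
  (7Δ to stable)
t=5 Δ0: clk=1 w2=1 w0=0 w9=1 w3=1 w10=0 w1=1 w8=0 w7=1 w4=1
  Δ1: clk:1→0
  (1Δ to stable)
t=6 Δ0: clk=0 w2=1 w0=0 w9=1 w3=1 w10=0 w1=1 w8=0 w7=1 w4=1
  Δ1: clk:0→1
  Δ2: w4:1→0
  Δ3: w1:1→0
  Δ4: w8:0→1
  Δ5: w3:1→0
  Δ6: w9:1→0
  Δ7: w10:0→1
  (7Δ to stable)
t=7 Δ0: clk=1 w2=1 w0=0 w9=0 w3=0 w10=1 w1=0 w8=1 w7=1 w4=0
  Δ1: clk:1→0
  (1Δ to stable)
t=8 Δ0: clk=0 w2=1 w0=0 w9=0 w3=0 w10=1 w1=0 w8=1 w7=1 w4=0
  Δ1: clk:0→1
  Δ2: w4:0→1
  Δ3: w1:0→1
  Δ4: w8:1→0
  Δ5: w3:0→1
  Δ6: w9:0→1
  Δ7: w10:1→0
  (7Δ to stable)
t=9 Δ0: clk=1 w2=1 w0=0 w9=1 w3=1 w10=0 w1=1 w8=0 w7=1 w4=1
  Δ1: clk:1→0
  (1Δ to stable)
t=10 Δ0: clk=0 w2=1 w0=0 w9=1 w3=1 w10=0 w1=1 w8=0 w7=1 w4=1
  Δ1: clk:0→1
  Δ2: w4:1→0
  Δ3: w1:1→0
  Δ4: w8:0→1
  Δ5: w3:1→0
  Δ6: w9:1→0
  Δ7: w10:0→1
  (7Δ to stable)
t=11 Δ0: clk=1 w2=1 w0=0 w9=0 w3=0 w10=1 w1=0 w8=1 w7=1 w4=0
  Δ1: clk:1→0
  (1Δ to stable)

0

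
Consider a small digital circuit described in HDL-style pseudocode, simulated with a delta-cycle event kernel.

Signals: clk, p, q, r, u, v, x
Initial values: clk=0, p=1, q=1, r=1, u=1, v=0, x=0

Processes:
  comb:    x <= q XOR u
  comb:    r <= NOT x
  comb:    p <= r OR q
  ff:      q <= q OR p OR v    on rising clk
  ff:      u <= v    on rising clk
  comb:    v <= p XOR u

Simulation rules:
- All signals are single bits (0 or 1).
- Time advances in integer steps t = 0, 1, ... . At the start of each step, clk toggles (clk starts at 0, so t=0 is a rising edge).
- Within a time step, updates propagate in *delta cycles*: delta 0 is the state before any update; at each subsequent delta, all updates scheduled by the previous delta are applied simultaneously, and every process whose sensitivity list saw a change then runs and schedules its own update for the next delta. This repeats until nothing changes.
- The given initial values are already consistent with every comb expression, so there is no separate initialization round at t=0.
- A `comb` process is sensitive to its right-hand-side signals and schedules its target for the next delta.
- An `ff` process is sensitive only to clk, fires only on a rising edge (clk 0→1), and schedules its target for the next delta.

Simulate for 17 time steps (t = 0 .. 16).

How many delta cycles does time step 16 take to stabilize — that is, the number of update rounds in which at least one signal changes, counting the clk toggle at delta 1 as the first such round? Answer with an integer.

4

t=0 Δ0: clk=0 v=0 x=0 q=1 r=1 p=1 u=1
  Δ1: clk:0→1
  Δ2: u:1→0
  Δ3: v:0→1, x:0→1
  Δ4: r:1→0
  (4Δ to stable)
t=1 Δ0: clk=1 v=1 x=1 q=1 r=0 p=1 u=0
  Δ1: clk:1→0
  (1Δ to stable)
t=2 Δ0: clk=0 v=1 x=1 q=1 r=0 p=1 u=0
  Δ1: clk:0→1
  Δ2: u:0→1
  Δ3: v:1→0, x:1→0
  Δ4: r:0→1
  (4Δ to stable)
t=3 Δ0: clk=1 v=0 x=0 q=1 r=1 p=1 u=1
  Δ1: clk:1→0
  (1Δ to stable)
t=4 Δ0: clk=0 v=0 x=0 q=1 r=1 p=1 u=1
  Δ1: clk:0→1
  Δ2: u:1→0
  Δ3: v:0→1, x:0→1
  Δ4: r:1→0
  (4Δ to stable)
t=5 Δ0: clk=1 v=1 x=1 q=1 r=0 p=1 u=0
  Δ1: clk:1→0
  (1Δ to stable)
t=6 Δ0: clk=0 v=1 x=1 q=1 r=0 p=1 u=0
  Δ1: clk:0→1
  Δ2: u:0→1
  Δ3: v:1→0, x:1→0
  Δ4: r:0→1
  (4Δ to stable)
t=7 Δ0: clk=1 v=0 x=0 q=1 r=1 p=1 u=1
  Δ1: clk:1→0
  (1Δ to stable)
t=8 Δ0: clk=0 v=0 x=0 q=1 r=1 p=1 u=1
  Δ1: clk:0→1
  Δ2: u:1→0
  Δ3: v:0→1, x:0→1
  Δ4: r:1→0
  (4Δ to stable)
t=9 Δ0: clk=1 v=1 x=1 q=1 r=0 p=1 u=0
  Δ1: clk:1→0
  (1Δ to stable)
t=10 Δ0: clk=0 v=1 x=1 q=1 r=0 p=1 u=0
  Δ1: clk:0→1
  Δ2: u:0→1
  Δ3: v:1→0, x:1→0
  Δ4: r:0→1
  (4Δ to stable)
t=11 Δ0: clk=1 v=0 x=0 q=1 r=1 p=1 u=1
  Δ1: clk:1→0
  (1Δ to stable)
t=12 Δ0: clk=0 v=0 x=0 q=1 r=1 p=1 u=1
  Δ1: clk:0→1
  Δ2: u:1→0
  Δ3: v:0→1, x:0→1
  Δ4: r:1→0
  (4Δ to stable)
t=13 Δ0: clk=1 v=1 x=1 q=1 r=0 p=1 u=0
  Δ1: clk:1→0
  (1Δ to stable)
t=14 Δ0: clk=0 v=1 x=1 q=1 r=0 p=1 u=0
  Δ1: clk:0→1
  Δ2: u:0→1
  Δ3: v:1→0, x:1→0
  Δ4: r:0→1
  (4Δ to stable)
t=15 Δ0: clk=1 v=0 x=0 q=1 r=1 p=1 u=1
  Δ1: clk:1→0
  (1Δ to stable)
t=16 Δ0: clk=0 v=0 x=0 q=1 r=1 p=1 u=1
  Δ1: clk:0→1
  Δ2: u:1→0
  Δ3: v:0→1, x:0→1
  Δ4: r:1→0
  (4Δ to stable)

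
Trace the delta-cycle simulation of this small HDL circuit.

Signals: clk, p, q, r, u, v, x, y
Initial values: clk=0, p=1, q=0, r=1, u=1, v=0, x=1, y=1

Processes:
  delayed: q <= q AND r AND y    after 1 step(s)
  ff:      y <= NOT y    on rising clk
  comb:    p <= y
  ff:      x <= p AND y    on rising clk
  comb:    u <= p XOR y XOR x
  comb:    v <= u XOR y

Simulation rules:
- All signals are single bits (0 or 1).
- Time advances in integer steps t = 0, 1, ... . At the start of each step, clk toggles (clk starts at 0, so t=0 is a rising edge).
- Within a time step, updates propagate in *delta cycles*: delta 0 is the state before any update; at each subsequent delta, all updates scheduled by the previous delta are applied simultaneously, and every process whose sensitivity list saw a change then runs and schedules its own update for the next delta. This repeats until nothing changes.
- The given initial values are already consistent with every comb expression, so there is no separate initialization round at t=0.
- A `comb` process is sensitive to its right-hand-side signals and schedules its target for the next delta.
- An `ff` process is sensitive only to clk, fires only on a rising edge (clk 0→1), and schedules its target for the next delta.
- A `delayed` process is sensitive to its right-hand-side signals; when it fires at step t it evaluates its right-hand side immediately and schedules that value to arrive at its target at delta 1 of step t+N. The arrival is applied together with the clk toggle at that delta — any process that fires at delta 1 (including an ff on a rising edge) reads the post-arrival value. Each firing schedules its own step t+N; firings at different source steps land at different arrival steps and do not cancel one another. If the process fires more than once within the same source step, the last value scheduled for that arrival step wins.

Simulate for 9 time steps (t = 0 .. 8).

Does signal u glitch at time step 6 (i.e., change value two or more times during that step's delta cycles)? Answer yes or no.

no

[bits: q,x,u,v,p,y,clk,r]
t=0: Δ0=01101101 Δ1=01101111 Δ2=01101011 Δ3=01010011 Δ4=01100011 Δ5=01110011 | 5Δ
t=1: Δ0=01110011 Δ1=01110001 | 1Δ
t=2: Δ0=01110001 Δ1=01110011 Δ2=00110111 Δ3=00101111 Δ4=00001111 Δ5=00011111 | 5Δ
t=3: Δ0=00011111 Δ1=00011101 | 1Δ
t=4: Δ0=00011101 Δ1=00011111 Δ2=01011011 Δ3=01000011 Δ4=01100011 Δ5=01110011 | 5Δ
t=5: Δ0=01110011 Δ1=01110001 | 1Δ
t=6: Δ0=01110001 Δ1=01110011 Δ2=00110111 Δ3=00101111 Δ4=00001111 Δ5=00011111 | 5Δ
t=7: Δ0=00011111 Δ1=00011101 | 1Δ
t=8: Δ0=00011101 Δ1=00011111 Δ2=01011011 Δ3=01000011 Δ4=01100011 Δ5=01110011 | 5Δ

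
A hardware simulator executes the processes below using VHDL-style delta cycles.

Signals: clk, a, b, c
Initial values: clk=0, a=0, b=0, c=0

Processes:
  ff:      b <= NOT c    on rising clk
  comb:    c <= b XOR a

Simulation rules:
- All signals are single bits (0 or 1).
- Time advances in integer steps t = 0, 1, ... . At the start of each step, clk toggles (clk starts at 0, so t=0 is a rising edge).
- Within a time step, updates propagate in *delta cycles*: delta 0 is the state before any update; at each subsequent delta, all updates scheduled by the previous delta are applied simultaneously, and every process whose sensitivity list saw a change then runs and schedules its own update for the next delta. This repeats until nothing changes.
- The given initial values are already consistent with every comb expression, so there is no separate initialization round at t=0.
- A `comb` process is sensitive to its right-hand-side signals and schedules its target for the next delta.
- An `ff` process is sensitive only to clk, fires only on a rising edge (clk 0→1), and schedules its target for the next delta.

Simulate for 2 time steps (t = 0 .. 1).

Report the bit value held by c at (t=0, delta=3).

t0.Δ0 a=0 clk=0 b=0 c=0
t0.Δ1 a=0 clk=1 b=0 c=0
t0.Δ2 a=0 clk=1 b=1 c=0
t0.Δ3 a=0 clk=1 b=1 c=1
t1.Δ0 a=0 clk=1 b=1 c=1
t1.Δ1 a=0 clk=0 b=1 c=1

1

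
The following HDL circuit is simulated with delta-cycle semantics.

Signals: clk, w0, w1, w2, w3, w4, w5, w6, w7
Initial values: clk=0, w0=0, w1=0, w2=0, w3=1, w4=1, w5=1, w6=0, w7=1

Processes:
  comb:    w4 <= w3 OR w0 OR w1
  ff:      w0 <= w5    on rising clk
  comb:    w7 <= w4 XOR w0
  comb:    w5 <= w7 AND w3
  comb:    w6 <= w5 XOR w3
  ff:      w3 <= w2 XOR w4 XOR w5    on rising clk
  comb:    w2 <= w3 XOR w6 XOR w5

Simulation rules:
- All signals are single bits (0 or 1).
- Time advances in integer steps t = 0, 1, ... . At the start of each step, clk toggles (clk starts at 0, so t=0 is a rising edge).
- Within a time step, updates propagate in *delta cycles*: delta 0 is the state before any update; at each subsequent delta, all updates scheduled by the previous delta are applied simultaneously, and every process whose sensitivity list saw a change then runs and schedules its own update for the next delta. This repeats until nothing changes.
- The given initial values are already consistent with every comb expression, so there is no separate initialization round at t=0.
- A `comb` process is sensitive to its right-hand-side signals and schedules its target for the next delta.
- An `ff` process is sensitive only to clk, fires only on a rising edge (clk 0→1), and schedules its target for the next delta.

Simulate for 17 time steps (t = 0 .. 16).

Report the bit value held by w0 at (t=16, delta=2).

1

[bits: w5,w4,w0,w1,w3,w2,clk,w7,w6]
t=0: Δ0=110010010 Δ1=110010110 Δ2=111000110 Δ3=011001101 Δ4=011001100 Δ5=011000100 | 5Δ
t=1: Δ0=011000100 Δ1=011000000 | 1Δ
t=2: Δ0=011000000 Δ1=011000100 Δ2=010010100 Δ3=010011111 Δ4=110010111 Δ5=110011110 Δ6=110010110 | 6Δ
t=3: Δ0=110010110 Δ1=110010010 | 1Δ
t=4: Δ0=110010010 Δ1=110010110 Δ2=111000110 Δ3=011001101 Δ4=011001100 Δ5=011000100 | 5Δ
t=5: Δ0=011000100 Δ1=011000000 | 1Δ
t=6: Δ0=011000000 Δ1=011000100 Δ2=010010100 Δ3=010011111 Δ4=110010111 Δ5=110011110 Δ6=110010110 | 6Δ
t=7: Δ0=110010110 Δ1=110010010 | 1Δ
t=8: Δ0=110010010 Δ1=110010110 Δ2=111000110 Δ3=011001101 Δ4=011001100 Δ5=011000100 | 5Δ
t=9: Δ0=011000100 Δ1=011000000 | 1Δ
t=10: Δ0=011000000 Δ1=011000100 Δ2=010010100 Δ3=010011111 Δ4=110010111 Δ5=110011110 Δ6=110010110 | 6Δ
t=11: Δ0=110010110 Δ1=110010010 | 1Δ
t=12: Δ0=110010010 Δ1=110010110 Δ2=111000110 Δ3=011001101 Δ4=011001100 Δ5=011000100 | 5Δ
t=13: Δ0=011000100 Δ1=011000000 | 1Δ
t=14: Δ0=011000000 Δ1=011000100 Δ2=010010100 Δ3=010011111 Δ4=110010111 Δ5=110011110 Δ6=110010110 | 6Δ
t=15: Δ0=110010110 Δ1=110010010 | 1Δ
t=16: Δ0=110010010 Δ1=110010110 Δ2=111000110 Δ3=011001101 Δ4=011001100 Δ5=011000100 | 5Δ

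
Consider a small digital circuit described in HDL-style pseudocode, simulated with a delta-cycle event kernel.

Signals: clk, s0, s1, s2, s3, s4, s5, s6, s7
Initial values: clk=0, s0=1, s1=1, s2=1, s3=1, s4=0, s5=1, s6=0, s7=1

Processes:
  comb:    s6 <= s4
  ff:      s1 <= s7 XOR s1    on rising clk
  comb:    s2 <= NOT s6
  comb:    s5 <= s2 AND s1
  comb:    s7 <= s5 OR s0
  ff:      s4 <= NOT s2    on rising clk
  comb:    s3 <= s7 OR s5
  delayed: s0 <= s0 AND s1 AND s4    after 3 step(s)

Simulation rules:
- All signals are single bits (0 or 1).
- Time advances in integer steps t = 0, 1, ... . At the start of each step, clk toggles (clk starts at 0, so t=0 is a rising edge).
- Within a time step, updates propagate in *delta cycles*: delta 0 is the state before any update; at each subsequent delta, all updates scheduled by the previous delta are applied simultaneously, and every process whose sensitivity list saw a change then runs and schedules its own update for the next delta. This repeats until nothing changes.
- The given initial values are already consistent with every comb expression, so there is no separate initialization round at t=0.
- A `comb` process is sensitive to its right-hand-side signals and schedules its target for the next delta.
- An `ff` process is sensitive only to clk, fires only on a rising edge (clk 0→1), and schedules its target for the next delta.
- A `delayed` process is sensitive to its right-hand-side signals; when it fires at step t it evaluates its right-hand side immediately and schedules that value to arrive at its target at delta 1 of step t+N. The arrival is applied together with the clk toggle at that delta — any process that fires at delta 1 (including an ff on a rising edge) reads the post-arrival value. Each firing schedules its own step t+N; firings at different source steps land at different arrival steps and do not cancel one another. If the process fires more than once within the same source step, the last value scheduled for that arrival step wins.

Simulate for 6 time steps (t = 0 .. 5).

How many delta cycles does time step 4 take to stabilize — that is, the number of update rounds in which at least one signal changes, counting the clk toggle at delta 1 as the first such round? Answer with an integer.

[bits: s1,s6,s3,s7,s5,s2,s0,s4,clk]
t=0: Δ0=101111100 Δ1=101111101 Δ2=001111101 Δ3=001101101 | 3Δ
t=1: Δ0=001101101 Δ1=001101100 | 1Δ
t=2: Δ0=001101100 Δ1=001101101 Δ2=101101101 Δ3=101111101 | 3Δ
t=3: Δ0=101111101 Δ1=101111000 | 1Δ
t=4: Δ0=101111000 Δ1=101111001 Δ2=001111001 Δ3=001101001 Δ4=001001001 Δ5=000001001 | 5Δ
t=5: Δ0=000001001 Δ1=000001000 | 1Δ

5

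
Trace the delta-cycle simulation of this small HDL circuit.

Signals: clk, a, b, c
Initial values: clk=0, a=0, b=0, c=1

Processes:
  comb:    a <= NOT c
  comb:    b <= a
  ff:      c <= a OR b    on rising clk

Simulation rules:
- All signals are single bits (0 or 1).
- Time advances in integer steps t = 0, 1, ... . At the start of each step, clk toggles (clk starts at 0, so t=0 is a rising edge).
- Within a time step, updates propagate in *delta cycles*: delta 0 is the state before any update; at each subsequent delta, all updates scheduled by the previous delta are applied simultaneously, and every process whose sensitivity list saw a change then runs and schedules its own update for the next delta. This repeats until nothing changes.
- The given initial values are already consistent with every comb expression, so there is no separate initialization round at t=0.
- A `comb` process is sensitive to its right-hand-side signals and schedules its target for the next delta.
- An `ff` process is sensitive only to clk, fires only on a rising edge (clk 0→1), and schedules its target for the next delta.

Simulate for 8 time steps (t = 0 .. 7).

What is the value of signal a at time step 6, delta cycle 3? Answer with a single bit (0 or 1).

0

t=0 Δ0: c=1 b=0 a=0 clk=0
  Δ1: clk:0→1
  Δ2: c:1→0
  Δ3: a:0→1
  Δ4: b:0→1
  (4Δ to stable)
t=1 Δ0: c=0 b=1 a=1 clk=1
  Δ1: clk:1→0
  (1Δ to stable)
t=2 Δ0: c=0 b=1 a=1 clk=0
  Δ1: clk:0→1
  Δ2: c:0→1
  Δ3: a:1→0
  Δ4: b:1→0
  (4Δ to stable)
t=3 Δ0: c=1 b=0 a=0 clk=1
  Δ1: clk:1→0
  (1Δ to stable)
t=4 Δ0: c=1 b=0 a=0 clk=0
  Δ1: clk:0→1
  Δ2: c:1→0
  Δ3: a:0→1
  Δ4: b:0→1
  (4Δ to stable)
t=5 Δ0: c=0 b=1 a=1 clk=1
  Δ1: clk:1→0
  (1Δ to stable)
t=6 Δ0: c=0 b=1 a=1 clk=0
  Δ1: clk:0→1
  Δ2: c:0→1
  Δ3: a:1→0
  Δ4: b:1→0
  (4Δ to stable)
t=7 Δ0: c=1 b=0 a=0 clk=1
  Δ1: clk:1→0
  (1Δ to stable)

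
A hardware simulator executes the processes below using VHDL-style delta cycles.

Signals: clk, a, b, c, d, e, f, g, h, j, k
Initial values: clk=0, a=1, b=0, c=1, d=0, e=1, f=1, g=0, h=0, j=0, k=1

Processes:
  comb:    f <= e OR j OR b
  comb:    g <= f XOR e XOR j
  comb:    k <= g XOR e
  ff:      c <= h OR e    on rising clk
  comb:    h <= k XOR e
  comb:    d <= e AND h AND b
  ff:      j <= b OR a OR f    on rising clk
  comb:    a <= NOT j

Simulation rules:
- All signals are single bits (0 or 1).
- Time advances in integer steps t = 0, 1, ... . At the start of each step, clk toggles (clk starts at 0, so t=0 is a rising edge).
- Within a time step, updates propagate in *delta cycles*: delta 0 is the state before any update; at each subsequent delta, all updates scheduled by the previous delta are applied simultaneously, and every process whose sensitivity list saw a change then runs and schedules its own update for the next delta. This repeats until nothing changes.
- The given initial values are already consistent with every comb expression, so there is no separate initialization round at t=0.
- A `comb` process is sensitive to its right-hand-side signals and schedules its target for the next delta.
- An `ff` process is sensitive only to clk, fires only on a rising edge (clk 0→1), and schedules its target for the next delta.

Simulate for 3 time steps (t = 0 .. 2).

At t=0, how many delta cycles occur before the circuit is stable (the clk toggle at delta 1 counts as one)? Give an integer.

t=0 Δ0: k=1 j=0 b=0 d=0 a=1 clk=0 h=0 f=1 c=1 g=0 e=1
  Δ1: clk:0→1
  Δ2: j:0→1
  Δ3: a:1→0, g:0→1
  Δ4: k:1→0
  Δ5: h:0→1
  (5Δ to stable)
t=1 Δ0: k=0 j=1 b=0 d=0 a=0 clk=1 h=1 f=1 c=1 g=1 e=1
  Δ1: clk:1→0
  (1Δ to stable)
t=2 Δ0: k=0 j=1 b=0 d=0 a=0 clk=0 h=1 f=1 c=1 g=1 e=1
  Δ1: clk:0→1
  (1Δ to stable)

5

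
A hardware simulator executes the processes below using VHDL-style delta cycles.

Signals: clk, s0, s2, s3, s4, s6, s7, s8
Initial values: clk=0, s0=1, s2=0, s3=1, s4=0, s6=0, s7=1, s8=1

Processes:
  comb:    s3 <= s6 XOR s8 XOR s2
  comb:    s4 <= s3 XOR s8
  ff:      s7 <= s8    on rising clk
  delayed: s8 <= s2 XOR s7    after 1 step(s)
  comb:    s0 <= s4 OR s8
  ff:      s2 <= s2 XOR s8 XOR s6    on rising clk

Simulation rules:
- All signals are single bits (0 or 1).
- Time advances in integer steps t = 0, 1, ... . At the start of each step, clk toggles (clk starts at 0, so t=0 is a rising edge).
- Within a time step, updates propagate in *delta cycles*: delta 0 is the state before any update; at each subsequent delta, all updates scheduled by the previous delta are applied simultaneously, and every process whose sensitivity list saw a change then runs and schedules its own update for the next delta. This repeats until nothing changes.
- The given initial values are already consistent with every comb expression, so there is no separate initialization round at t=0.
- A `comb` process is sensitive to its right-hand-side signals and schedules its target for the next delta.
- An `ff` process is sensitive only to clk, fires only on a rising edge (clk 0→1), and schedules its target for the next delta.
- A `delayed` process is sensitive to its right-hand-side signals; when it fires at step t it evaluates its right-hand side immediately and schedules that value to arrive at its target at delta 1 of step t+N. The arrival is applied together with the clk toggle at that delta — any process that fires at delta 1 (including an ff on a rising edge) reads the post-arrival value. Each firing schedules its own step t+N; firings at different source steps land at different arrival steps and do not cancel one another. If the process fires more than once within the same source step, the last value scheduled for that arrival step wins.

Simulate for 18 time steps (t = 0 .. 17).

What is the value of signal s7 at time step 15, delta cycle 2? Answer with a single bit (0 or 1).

0

t=0 Δ0: s7=1 s2=0 s6=0 s8=1 s3=1 s4=0 clk=0 s0=1
  Δ1: clk:0→1
  Δ2: s2:0→1
  Δ3: s3:1→0
  Δ4: s4:0→1
  (4Δ to stable)
t=1 Δ0: s7=1 s2=1 s6=0 s8=1 s3=0 s4=1 clk=1 s0=1
  Δ1: s8:1→0, clk:1→0
  Δ2: s3:0→1, s4:1→0
  Δ3: s4:0→1, s0:1→0
  Δ4: s0:0→1
  (4Δ to stable)
t=2 Δ0: s7=1 s2=1 s6=0 s8=0 s3=1 s4=1 clk=0 s0=1
  Δ1: clk:0→1
  Δ2: s7:1→0
  (2Δ to stable)
t=3 Δ0: s7=0 s2=1 s6=0 s8=0 s3=1 s4=1 clk=1 s0=1
  Δ1: s8:0→1, clk:1→0
  Δ2: s3:1→0, s4:1→0
  Δ3: s4:0→1
  (3Δ to stable)
t=4 Δ0: s7=0 s2=1 s6=0 s8=1 s3=0 s4=1 clk=0 s0=1
  Δ1: clk:0→1
  Δ2: s7:0→1, s2:1→0
  Δ3: s3:0→1
  Δ4: s4:1→0
  (4Δ to stable)
t=5 Δ0: s7=1 s2=0 s6=0 s8=1 s3=1 s4=0 clk=1 s0=1
  Δ1: clk:1→0
  (1Δ to stable)
t=6 Δ0: s7=1 s2=0 s6=0 s8=1 s3=1 s4=0 clk=0 s0=1
  Δ1: clk:0→1
  Δ2: s2:0→1
  Δ3: s3:1→0
  Δ4: s4:0→1
  (4Δ to stable)
t=7 Δ0: s7=1 s2=1 s6=0 s8=1 s3=0 s4=1 clk=1 s0=1
  Δ1: s8:1→0, clk:1→0
  Δ2: s3:0→1, s4:1→0
  Δ3: s4:0→1, s0:1→0
  Δ4: s0:0→1
  (4Δ to stable)
t=8 Δ0: s7=1 s2=1 s6=0 s8=0 s3=1 s4=1 clk=0 s0=1
  Δ1: clk:0→1
  Δ2: s7:1→0
  (2Δ to stable)
t=9 Δ0: s7=0 s2=1 s6=0 s8=0 s3=1 s4=1 clk=1 s0=1
  Δ1: s8:0→1, clk:1→0
  Δ2: s3:1→0, s4:1→0
  Δ3: s4:0→1
  (3Δ to stable)
t=10 Δ0: s7=0 s2=1 s6=0 s8=1 s3=0 s4=1 clk=0 s0=1
  Δ1: clk:0→1
  Δ2: s7:0→1, s2:1→0
  Δ3: s3:0→1
  Δ4: s4:1→0
  (4Δ to stable)
t=11 Δ0: s7=1 s2=0 s6=0 s8=1 s3=1 s4=0 clk=1 s0=1
  Δ1: clk:1→0
  (1Δ to stable)
t=12 Δ0: s7=1 s2=0 s6=0 s8=1 s3=1 s4=0 clk=0 s0=1
  Δ1: clk:0→1
  Δ2: s2:0→1
  Δ3: s3:1→0
  Δ4: s4:0→1
  (4Δ to stable)
t=13 Δ0: s7=1 s2=1 s6=0 s8=1 s3=0 s4=1 clk=1 s0=1
  Δ1: s8:1→0, clk:1→0
  Δ2: s3:0→1, s4:1→0
  Δ3: s4:0→1, s0:1→0
  Δ4: s0:0→1
  (4Δ to stable)
t=14 Δ0: s7=1 s2=1 s6=0 s8=0 s3=1 s4=1 clk=0 s0=1
  Δ1: clk:0→1
  Δ2: s7:1→0
  (2Δ to stable)
t=15 Δ0: s7=0 s2=1 s6=0 s8=0 s3=1 s4=1 clk=1 s0=1
  Δ1: s8:0→1, clk:1→0
  Δ2: s3:1→0, s4:1→0
  Δ3: s4:0→1
  (3Δ to stable)
t=16 Δ0: s7=0 s2=1 s6=0 s8=1 s3=0 s4=1 clk=0 s0=1
  Δ1: clk:0→1
  Δ2: s7:0→1, s2:1→0
  Δ3: s3:0→1
  Δ4: s4:1→0
  (4Δ to stable)
t=17 Δ0: s7=1 s2=0 s6=0 s8=1 s3=1 s4=0 clk=1 s0=1
  Δ1: clk:1→0
  (1Δ to stable)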